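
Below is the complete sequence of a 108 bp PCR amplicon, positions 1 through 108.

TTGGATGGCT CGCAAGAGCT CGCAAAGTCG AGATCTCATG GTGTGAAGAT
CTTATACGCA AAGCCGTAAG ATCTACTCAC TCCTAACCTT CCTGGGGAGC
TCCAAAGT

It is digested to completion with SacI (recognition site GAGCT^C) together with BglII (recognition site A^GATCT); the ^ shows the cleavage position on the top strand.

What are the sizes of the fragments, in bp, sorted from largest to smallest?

SacI sites (GAGCTC) start at positions 16, 97.
SacI cuts after base 5 of each site (before the last base), so after positions 20, 101.
BglII sites (AGATCT) start at positions 31, 47, 69.
BglII cuts after the first base of each site, so after positions 31, 47, 69.
Combined cut positions: 20, 31, 47, 69, 101.
Linear molecule, 5 cuts → 6 fragments:
  1–20 → 20 bp
  21–31 → 11 bp
  32–47 → 16 bp
  48–69 → 22 bp
  70–101 → 32 bp
  102–108 → 7 bp
Sorted largest to smallest: 32, 22, 20, 16, 11, 7 bp.

32, 22, 20, 16, 11, 7 bp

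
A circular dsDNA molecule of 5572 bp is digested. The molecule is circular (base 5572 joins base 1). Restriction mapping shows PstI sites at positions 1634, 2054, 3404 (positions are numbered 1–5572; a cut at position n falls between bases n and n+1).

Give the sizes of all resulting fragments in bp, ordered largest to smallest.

3802, 1350, 420 bp

Circular molecule, 3 cuts → 3 fragments:
  2054 − 1634 = 420 bp
  3404 − 2054 = 1350 bp
  wrap: 5572 − 3404 + 1634 = 3802 bp
Sorted largest to smallest: 3802, 1350, 420 bp.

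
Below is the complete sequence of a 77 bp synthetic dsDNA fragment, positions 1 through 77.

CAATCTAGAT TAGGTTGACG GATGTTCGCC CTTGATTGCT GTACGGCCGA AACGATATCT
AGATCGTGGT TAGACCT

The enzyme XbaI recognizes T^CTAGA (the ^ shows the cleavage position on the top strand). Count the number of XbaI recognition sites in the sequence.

2

TCTAGA occurs starting at positions 4, 58.
XbaI cuts at 2 sites.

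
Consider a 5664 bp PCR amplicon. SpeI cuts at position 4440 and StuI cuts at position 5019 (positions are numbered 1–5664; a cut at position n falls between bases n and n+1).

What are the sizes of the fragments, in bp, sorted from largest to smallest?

Combined cut positions (sorted): 4440, 5019.
Linear molecule, 2 cuts → 3 fragments:
  4440 − 0 = 4440 bp
  5019 − 4440 = 579 bp
  5664 − 5019 = 645 bp
Sorted largest to smallest: 4440, 645, 579 bp.

4440, 645, 579 bp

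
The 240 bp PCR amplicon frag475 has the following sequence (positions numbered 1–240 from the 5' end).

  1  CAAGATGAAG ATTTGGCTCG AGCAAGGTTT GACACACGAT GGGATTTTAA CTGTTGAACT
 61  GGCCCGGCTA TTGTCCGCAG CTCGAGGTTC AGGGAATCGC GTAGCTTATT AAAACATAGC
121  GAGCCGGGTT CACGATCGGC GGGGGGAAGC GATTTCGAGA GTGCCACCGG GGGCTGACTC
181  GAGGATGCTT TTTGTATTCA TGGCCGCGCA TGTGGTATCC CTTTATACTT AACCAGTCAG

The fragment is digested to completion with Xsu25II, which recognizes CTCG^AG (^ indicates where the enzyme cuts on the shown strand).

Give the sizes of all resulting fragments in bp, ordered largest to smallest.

Xsu25II sites (CTCGAG) start at positions 17, 81, 178.
Xsu25II cuts after base 4 of each site, so after positions 20, 84, 181.
Linear molecule, 3 cuts → 4 fragments:
  1–20 → 20 bp
  21–84 → 64 bp
  85–181 → 97 bp
  182–240 → 59 bp
Sorted largest to smallest: 97, 64, 59, 20 bp.

97, 64, 59, 20 bp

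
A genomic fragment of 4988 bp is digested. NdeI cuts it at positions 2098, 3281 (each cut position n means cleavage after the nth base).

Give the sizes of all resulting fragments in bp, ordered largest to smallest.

2098, 1707, 1183 bp

Linear molecule, 2 cuts → 3 fragments:
  2098 − 0 = 2098 bp
  3281 − 2098 = 1183 bp
  4988 − 3281 = 1707 bp
Sorted largest to smallest: 2098, 1707, 1183 bp.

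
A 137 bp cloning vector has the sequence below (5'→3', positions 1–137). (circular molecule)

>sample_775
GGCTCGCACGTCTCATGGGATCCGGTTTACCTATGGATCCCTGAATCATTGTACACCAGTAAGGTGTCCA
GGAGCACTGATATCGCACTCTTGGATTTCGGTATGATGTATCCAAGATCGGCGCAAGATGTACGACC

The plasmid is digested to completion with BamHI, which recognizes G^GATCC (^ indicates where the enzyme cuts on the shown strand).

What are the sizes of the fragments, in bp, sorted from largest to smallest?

120, 17 bp

BamHI sites (GGATCC) start at positions 18, 35.
BamHI cuts after the first base of each site, so after positions 18, 35.
Circular molecule, 2 cuts → 2 fragments:
  19–35 → 17 bp
  36–137 then 1–18 → 102 + 18 = 120 bp
Sorted largest to smallest: 120, 17 bp.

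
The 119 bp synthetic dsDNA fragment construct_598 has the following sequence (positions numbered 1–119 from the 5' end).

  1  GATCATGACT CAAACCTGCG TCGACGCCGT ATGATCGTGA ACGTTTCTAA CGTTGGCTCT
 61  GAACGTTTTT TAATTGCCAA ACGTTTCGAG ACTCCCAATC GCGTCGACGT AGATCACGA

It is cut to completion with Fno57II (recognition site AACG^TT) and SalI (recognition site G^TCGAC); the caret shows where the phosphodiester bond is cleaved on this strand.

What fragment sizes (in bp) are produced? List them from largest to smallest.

23, 20, 20, 18, 16, 13, 9 bp

Fno57II sites (AACGTT) start at positions 40, 49, 62, 80.
Fno57II cuts after base 4 of each site, so after positions 43, 52, 65, 83.
SalI sites (GTCGAC) start at positions 20, 103.
SalI cuts after the first base of each site, so after positions 20, 103.
Combined cut positions: 20, 43, 52, 65, 83, 103.
Linear molecule, 6 cuts → 7 fragments:
  1–20 → 20 bp
  21–43 → 23 bp
  44–52 → 9 bp
  53–65 → 13 bp
  66–83 → 18 bp
  84–103 → 20 bp
  104–119 → 16 bp
Sorted largest to smallest: 23, 20, 20, 18, 16, 13, 9 bp.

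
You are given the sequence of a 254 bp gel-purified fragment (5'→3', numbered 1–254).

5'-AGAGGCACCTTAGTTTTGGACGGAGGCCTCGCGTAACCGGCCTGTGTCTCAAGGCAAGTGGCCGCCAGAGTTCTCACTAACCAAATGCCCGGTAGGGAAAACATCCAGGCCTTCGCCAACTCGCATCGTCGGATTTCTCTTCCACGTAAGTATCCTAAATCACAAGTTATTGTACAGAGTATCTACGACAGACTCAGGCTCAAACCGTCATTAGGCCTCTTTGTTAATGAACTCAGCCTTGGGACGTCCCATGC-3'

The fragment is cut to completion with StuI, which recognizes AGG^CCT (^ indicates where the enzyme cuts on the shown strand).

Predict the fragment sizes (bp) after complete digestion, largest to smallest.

StuI sites (AGGCCT) start at positions 24, 107, 213.
StuI cuts after base 3 of each site, so after positions 26, 109, 215.
Linear molecule, 3 cuts → 4 fragments:
  1–26 → 26 bp
  27–109 → 83 bp
  110–215 → 106 bp
  216–254 → 39 bp
Sorted largest to smallest: 106, 83, 39, 26 bp.

106, 83, 39, 26 bp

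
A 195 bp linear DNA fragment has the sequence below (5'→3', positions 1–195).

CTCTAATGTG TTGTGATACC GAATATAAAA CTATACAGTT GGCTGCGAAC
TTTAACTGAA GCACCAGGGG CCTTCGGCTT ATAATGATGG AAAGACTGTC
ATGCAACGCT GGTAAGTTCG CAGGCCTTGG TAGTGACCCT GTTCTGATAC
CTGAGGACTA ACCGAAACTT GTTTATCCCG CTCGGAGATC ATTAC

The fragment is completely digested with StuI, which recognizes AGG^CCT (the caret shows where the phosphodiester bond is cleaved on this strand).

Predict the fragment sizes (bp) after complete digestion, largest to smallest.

The StuI site (AGGCCT) starts at position 122.
StuI cuts after base 3 of each site, so after position 124.
Linear molecule, 1 cut → 2 fragments:
  1–124 → 124 bp
  125–195 → 71 bp
Sorted largest to smallest: 124, 71 bp.

124, 71 bp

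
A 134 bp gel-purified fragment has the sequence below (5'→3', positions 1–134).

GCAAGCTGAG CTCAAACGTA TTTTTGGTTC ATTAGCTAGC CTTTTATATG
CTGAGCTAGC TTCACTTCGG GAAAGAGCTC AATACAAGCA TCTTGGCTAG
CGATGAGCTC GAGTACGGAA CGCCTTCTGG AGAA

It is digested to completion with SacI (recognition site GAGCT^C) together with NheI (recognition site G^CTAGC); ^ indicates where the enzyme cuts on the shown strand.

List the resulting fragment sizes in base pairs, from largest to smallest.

SacI sites (GAGCTC) start at positions 8, 75, 105.
SacI cuts after base 5 of each site (before the last base), so after positions 12, 79, 109.
NheI sites (GCTAGC) start at positions 35, 55, 96.
NheI cuts after the first base of each site, so after positions 35, 55, 96.
Combined cut positions: 12, 35, 55, 79, 96, 109.
Linear molecule, 6 cuts → 7 fragments:
  1–12 → 12 bp
  13–35 → 23 bp
  36–55 → 20 bp
  56–79 → 24 bp
  80–96 → 17 bp
  97–109 → 13 bp
  110–134 → 25 bp
Sorted largest to smallest: 25, 24, 23, 20, 17, 13, 12 bp.

25, 24, 23, 20, 17, 13, 12 bp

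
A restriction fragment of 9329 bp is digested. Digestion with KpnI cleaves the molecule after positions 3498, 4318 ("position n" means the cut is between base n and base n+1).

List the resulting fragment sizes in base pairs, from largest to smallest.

5011, 3498, 820 bp

Linear molecule, 2 cuts → 3 fragments:
  3498 − 0 = 3498 bp
  4318 − 3498 = 820 bp
  9329 − 4318 = 5011 bp
Sorted largest to smallest: 5011, 3498, 820 bp.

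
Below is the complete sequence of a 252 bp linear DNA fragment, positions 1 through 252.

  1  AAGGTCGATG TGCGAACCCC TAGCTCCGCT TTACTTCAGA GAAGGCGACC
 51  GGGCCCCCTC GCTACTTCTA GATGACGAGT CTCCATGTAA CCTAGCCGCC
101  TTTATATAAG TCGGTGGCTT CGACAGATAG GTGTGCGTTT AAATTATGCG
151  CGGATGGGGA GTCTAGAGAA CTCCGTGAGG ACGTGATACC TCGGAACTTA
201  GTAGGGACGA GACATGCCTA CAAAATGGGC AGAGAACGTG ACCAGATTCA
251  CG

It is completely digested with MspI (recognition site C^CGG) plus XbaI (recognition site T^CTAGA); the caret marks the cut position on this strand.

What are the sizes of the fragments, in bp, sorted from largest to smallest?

The MspI site (CCGG) starts at position 49.
MspI cuts after the first base of each site, so after position 49.
XbaI sites (TCTAGA) start at positions 67, 162.
XbaI cuts after the first base of each site, so after positions 67, 162.
Combined cut positions: 49, 67, 162.
Linear molecule, 3 cuts → 4 fragments:
  1–49 → 49 bp
  50–67 → 18 bp
  68–162 → 95 bp
  163–252 → 90 bp
Sorted largest to smallest: 95, 90, 49, 18 bp.

95, 90, 49, 18 bp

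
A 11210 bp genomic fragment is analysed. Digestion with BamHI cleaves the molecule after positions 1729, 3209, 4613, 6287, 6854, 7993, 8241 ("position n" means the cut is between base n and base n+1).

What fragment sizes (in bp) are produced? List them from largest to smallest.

2969, 1729, 1674, 1480, 1404, 1139, 567, 248 bp

Linear molecule, 7 cuts → 8 fragments:
  1729 − 0 = 1729 bp
  3209 − 1729 = 1480 bp
  4613 − 3209 = 1404 bp
  6287 − 4613 = 1674 bp
  6854 − 6287 = 567 bp
  7993 − 6854 = 1139 bp
  8241 − 7993 = 248 bp
  11210 − 8241 = 2969 bp
Sorted largest to smallest: 2969, 1729, 1674, 1480, 1404, 1139, 567, 248 bp.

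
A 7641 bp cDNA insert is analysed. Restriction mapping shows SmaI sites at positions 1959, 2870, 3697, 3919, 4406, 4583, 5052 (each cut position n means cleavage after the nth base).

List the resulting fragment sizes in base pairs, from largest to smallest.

Linear molecule, 7 cuts → 8 fragments:
  1959 − 0 = 1959 bp
  2870 − 1959 = 911 bp
  3697 − 2870 = 827 bp
  3919 − 3697 = 222 bp
  4406 − 3919 = 487 bp
  4583 − 4406 = 177 bp
  5052 − 4583 = 469 bp
  7641 − 5052 = 2589 bp
Sorted largest to smallest: 2589, 1959, 911, 827, 487, 469, 222, 177 bp.

2589, 1959, 911, 827, 487, 469, 222, 177 bp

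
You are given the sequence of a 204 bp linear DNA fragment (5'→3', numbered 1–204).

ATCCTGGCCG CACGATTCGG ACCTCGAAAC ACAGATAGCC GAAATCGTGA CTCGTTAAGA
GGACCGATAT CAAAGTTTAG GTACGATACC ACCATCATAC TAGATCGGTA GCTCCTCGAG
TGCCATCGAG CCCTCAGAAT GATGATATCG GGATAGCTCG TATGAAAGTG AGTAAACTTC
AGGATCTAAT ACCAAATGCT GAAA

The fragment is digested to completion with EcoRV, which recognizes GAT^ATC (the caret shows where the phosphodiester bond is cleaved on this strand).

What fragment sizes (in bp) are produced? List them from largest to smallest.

78, 68, 58 bp

EcoRV sites (GATATC) start at positions 66, 144.
EcoRV cuts after base 3 of each site, so after positions 68, 146.
Linear molecule, 2 cuts → 3 fragments:
  1–68 → 68 bp
  69–146 → 78 bp
  147–204 → 58 bp
Sorted largest to smallest: 78, 68, 58 bp.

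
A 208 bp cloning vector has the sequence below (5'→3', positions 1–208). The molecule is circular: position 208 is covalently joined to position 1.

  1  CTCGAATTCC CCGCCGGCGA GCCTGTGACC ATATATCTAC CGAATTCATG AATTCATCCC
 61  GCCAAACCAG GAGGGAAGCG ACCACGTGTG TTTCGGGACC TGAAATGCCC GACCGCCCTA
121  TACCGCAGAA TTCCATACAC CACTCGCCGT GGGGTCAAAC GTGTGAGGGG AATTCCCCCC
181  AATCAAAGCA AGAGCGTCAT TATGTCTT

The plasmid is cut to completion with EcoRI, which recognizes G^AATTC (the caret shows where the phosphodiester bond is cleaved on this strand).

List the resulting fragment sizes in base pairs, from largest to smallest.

78, 42, 42, 38, 8 bp

EcoRI sites (GAATTC) start at positions 4, 42, 50, 128, 170.
EcoRI cuts after the first base of each site, so after positions 4, 42, 50, 128, 170.
Circular molecule, 5 cuts → 5 fragments:
  5–42 → 38 bp
  43–50 → 8 bp
  51–128 → 78 bp
  129–170 → 42 bp
  171–208 then 1–4 → 38 + 4 = 42 bp
Sorted largest to smallest: 78, 42, 42, 38, 8 bp.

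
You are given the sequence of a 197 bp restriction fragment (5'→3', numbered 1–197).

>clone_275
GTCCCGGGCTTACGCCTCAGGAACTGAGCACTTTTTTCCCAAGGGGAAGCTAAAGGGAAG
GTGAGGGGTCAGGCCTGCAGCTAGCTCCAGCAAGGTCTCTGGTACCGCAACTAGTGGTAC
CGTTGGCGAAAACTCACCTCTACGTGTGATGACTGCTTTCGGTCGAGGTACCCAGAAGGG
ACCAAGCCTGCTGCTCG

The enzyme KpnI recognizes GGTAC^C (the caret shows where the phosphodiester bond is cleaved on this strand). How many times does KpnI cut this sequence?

GGTACC occurs starting at positions 101, 116, 167.
KpnI cuts at 3 sites.

3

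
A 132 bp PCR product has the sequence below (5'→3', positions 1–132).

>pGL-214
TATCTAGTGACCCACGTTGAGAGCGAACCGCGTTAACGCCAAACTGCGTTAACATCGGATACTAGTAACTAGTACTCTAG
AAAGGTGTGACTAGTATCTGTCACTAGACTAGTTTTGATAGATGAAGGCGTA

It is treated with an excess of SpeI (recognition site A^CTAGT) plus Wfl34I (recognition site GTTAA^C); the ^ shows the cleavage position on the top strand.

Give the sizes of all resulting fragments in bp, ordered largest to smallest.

SpeI sites (ACTAGT) start at positions 61, 68, 90, 108.
SpeI cuts after the first base of each site, so after positions 61, 68, 90, 108.
Wfl34I sites (GTTAAC) start at positions 32, 48.
Wfl34I cuts after base 5 of each site (before the last base), so after positions 36, 52.
Combined cut positions: 36, 52, 61, 68, 90, 108.
Linear molecule, 6 cuts → 7 fragments:
  1–36 → 36 bp
  37–52 → 16 bp
  53–61 → 9 bp
  62–68 → 7 bp
  69–90 → 22 bp
  91–108 → 18 bp
  109–132 → 24 bp
Sorted largest to smallest: 36, 24, 22, 18, 16, 9, 7 bp.

36, 24, 22, 18, 16, 9, 7 bp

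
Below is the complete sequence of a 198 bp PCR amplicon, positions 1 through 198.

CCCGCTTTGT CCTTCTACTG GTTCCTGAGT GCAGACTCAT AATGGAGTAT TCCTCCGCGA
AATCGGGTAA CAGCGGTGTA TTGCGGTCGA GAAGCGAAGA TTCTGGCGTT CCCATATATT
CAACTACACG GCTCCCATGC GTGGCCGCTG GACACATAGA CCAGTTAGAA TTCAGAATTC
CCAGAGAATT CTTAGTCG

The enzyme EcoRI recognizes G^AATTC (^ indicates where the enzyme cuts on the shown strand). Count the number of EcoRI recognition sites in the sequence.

GAATTC occurs starting at positions 168, 175, 186.
EcoRI cuts at 3 sites.

3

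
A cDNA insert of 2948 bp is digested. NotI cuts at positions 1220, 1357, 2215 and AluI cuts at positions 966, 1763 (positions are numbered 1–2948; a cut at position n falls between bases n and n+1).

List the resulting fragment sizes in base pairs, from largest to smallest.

966, 733, 452, 406, 254, 137 bp

Combined cut positions (sorted): 966, 1220, 1357, 1763, 2215.
Linear molecule, 5 cuts → 6 fragments:
  966 − 0 = 966 bp
  1220 − 966 = 254 bp
  1357 − 1220 = 137 bp
  1763 − 1357 = 406 bp
  2215 − 1763 = 452 bp
  2948 − 2215 = 733 bp
Sorted largest to smallest: 966, 733, 452, 406, 254, 137 bp.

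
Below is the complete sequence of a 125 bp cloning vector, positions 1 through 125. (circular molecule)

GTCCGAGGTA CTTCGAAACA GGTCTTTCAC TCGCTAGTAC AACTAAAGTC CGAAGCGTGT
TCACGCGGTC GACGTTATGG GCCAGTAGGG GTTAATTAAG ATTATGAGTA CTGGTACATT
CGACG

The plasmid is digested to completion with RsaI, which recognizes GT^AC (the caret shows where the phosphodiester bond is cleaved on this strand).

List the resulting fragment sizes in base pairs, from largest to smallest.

71, 29, 19, 6 bp

RsaI sites (GTAC) start at positions 8, 37, 108, 114.
RsaI cuts after base 2 of each site, so after positions 9, 38, 109, 115.
Circular molecule, 4 cuts → 4 fragments:
  10–38 → 29 bp
  39–109 → 71 bp
  110–115 → 6 bp
  116–125 then 1–9 → 10 + 9 = 19 bp
Sorted largest to smallest: 71, 29, 19, 6 bp.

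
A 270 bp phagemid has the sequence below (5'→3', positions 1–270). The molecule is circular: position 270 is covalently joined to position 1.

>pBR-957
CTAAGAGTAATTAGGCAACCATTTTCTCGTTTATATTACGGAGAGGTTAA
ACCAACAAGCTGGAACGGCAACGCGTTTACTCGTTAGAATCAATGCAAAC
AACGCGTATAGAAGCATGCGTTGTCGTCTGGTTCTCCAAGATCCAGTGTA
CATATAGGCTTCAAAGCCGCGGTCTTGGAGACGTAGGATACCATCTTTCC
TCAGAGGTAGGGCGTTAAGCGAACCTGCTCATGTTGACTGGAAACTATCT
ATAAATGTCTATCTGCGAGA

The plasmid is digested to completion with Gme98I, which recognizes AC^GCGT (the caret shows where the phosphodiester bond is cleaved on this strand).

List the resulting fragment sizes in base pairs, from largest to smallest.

239, 31 bp

Gme98I sites (ACGCGT) start at positions 71, 102.
Gme98I cuts after base 2 of each site, so after positions 72, 103.
Circular molecule, 2 cuts → 2 fragments:
  73–103 → 31 bp
  104–270 then 1–72 → 167 + 72 = 239 bp
Sorted largest to smallest: 239, 31 bp.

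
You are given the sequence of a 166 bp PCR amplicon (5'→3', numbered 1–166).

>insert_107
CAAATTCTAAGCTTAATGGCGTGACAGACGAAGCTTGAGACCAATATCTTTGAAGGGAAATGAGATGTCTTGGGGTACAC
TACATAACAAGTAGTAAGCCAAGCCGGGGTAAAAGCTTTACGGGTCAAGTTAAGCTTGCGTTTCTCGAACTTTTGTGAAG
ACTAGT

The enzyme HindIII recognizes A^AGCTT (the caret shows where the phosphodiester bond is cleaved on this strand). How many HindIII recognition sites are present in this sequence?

4

AAGCTT occurs starting at positions 9, 31, 113, 132.
HindIII cuts at 4 sites.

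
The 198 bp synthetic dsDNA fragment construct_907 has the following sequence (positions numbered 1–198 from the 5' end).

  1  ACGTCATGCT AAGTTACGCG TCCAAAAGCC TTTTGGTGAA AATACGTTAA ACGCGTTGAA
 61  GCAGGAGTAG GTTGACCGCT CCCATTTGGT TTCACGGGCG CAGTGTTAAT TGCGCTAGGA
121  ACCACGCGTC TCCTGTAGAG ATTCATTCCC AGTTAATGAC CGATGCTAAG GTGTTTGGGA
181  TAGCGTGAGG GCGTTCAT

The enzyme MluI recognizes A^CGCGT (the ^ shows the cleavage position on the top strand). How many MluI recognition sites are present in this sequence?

ACGCGT occurs starting at positions 16, 51, 124.
MluI cuts at 3 sites.

3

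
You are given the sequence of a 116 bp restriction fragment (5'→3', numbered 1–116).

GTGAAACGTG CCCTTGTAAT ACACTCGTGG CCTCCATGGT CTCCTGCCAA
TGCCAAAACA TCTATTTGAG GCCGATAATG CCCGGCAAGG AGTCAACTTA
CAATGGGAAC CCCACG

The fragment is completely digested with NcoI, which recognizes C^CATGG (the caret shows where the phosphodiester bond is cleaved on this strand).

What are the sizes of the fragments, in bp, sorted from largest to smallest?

The NcoI site (CCATGG) starts at position 34.
NcoI cuts after the first base of each site, so after position 34.
Linear molecule, 1 cut → 2 fragments:
  1–34 → 34 bp
  35–116 → 82 bp
Sorted largest to smallest: 82, 34 bp.

82, 34 bp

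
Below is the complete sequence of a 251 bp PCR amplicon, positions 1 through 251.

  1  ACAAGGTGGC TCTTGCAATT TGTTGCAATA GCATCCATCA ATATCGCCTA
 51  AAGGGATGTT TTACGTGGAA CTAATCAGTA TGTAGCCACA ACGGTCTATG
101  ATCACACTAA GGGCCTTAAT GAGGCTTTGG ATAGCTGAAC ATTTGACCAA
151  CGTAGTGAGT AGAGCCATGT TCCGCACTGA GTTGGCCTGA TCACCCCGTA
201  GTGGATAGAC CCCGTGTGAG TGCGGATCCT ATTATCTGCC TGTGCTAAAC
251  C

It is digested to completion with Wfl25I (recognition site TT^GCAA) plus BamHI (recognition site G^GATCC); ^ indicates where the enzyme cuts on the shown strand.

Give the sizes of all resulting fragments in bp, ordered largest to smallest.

Wfl25I sites (TTGCAA) start at positions 13, 23.
Wfl25I cuts after base 2 of each site, so after positions 14, 24.
The BamHI site (GGATCC) starts at position 224.
BamHI cuts after the first base of each site, so after position 224.
Combined cut positions: 14, 24, 224.
Linear molecule, 3 cuts → 4 fragments:
  1–14 → 14 bp
  15–24 → 10 bp
  25–224 → 200 bp
  225–251 → 27 bp
Sorted largest to smallest: 200, 27, 14, 10 bp.

200, 27, 14, 10 bp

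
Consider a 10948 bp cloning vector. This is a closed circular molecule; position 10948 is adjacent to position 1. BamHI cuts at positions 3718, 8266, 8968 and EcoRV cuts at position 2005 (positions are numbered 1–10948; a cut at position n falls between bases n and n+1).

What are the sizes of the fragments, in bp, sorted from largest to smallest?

Combined cut positions (sorted): 2005, 3718, 8266, 8968.
Circular molecule, 4 cuts → 4 fragments:
  3718 − 2005 = 1713 bp
  8266 − 3718 = 4548 bp
  8968 − 8266 = 702 bp
  wrap: 10948 − 8968 + 2005 = 3985 bp
Sorted largest to smallest: 4548, 3985, 1713, 702 bp.

4548, 3985, 1713, 702 bp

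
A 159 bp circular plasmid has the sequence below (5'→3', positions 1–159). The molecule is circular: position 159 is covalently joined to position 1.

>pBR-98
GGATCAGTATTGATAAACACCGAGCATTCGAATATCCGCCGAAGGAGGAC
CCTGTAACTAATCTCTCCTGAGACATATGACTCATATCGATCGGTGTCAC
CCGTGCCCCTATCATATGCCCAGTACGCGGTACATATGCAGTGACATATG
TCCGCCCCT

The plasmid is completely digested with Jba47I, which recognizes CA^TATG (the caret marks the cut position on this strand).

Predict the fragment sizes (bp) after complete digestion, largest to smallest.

Jba47I sites (CATATG) start at positions 74, 113, 133, 145.
Jba47I cuts after base 2 of each site, so after positions 75, 114, 134, 146.
Circular molecule, 4 cuts → 4 fragments:
  76–114 → 39 bp
  115–134 → 20 bp
  135–146 → 12 bp
  147–159 then 1–75 → 13 + 75 = 88 bp
Sorted largest to smallest: 88, 39, 20, 12 bp.

88, 39, 20, 12 bp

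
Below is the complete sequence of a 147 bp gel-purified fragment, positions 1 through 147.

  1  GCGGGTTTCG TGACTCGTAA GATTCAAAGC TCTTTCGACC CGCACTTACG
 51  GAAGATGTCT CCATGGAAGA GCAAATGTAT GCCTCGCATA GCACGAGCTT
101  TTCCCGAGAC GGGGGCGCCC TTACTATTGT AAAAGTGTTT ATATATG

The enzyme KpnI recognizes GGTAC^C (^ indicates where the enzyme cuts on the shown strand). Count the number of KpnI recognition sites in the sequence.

0

No occurrence of GGTACC is present in the sequence.
KpnI does not cut: 0 sites.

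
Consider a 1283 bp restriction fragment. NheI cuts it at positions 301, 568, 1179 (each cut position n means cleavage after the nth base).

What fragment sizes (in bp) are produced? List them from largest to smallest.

Linear molecule, 3 cuts → 4 fragments:
  301 − 0 = 301 bp
  568 − 301 = 267 bp
  1179 − 568 = 611 bp
  1283 − 1179 = 104 bp
Sorted largest to smallest: 611, 301, 267, 104 bp.

611, 301, 267, 104 bp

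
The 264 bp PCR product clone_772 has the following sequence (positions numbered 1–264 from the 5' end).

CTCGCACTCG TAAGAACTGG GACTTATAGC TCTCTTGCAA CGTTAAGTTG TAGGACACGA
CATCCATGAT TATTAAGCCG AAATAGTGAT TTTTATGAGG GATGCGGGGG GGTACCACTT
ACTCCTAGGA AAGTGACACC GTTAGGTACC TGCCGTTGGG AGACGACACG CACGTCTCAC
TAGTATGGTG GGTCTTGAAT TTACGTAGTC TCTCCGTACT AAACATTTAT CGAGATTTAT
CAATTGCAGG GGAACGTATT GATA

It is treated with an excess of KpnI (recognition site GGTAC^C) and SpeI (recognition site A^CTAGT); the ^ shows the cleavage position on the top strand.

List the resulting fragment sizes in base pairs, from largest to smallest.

KpnI sites (GGTACC) start at positions 111, 145.
KpnI cuts after base 5 of each site (before the last base), so after positions 115, 149.
The SpeI site (ACTAGT) starts at position 179.
SpeI cuts after the first base of each site, so after position 179.
Combined cut positions: 115, 149, 179.
Linear molecule, 3 cuts → 4 fragments:
  1–115 → 115 bp
  116–149 → 34 bp
  150–179 → 30 bp
  180–264 → 85 bp
Sorted largest to smallest: 115, 85, 34, 30 bp.

115, 85, 34, 30 bp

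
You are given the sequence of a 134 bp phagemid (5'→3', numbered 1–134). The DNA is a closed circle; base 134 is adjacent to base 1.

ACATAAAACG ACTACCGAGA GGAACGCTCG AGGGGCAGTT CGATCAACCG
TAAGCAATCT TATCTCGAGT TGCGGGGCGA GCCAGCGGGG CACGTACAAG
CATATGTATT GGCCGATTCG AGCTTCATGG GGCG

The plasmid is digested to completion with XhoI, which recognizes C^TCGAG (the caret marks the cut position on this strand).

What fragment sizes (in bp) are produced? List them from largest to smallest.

XhoI sites (CTCGAG) start at positions 27, 64.
XhoI cuts after the first base of each site, so after positions 27, 64.
Circular molecule, 2 cuts → 2 fragments:
  28–64 → 37 bp
  65–134 then 1–27 → 70 + 27 = 97 bp
Sorted largest to smallest: 97, 37 bp.

97, 37 bp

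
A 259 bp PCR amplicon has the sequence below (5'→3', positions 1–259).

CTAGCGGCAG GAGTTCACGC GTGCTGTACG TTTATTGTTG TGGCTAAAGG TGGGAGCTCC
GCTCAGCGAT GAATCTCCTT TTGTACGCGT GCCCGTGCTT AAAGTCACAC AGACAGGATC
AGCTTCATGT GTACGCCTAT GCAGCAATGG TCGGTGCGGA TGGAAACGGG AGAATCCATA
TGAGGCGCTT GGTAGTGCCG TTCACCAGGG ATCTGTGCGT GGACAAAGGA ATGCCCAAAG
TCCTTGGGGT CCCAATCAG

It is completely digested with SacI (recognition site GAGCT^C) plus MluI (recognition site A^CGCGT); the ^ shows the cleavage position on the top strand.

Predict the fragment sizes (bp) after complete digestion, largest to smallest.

174, 41, 27, 17 bp

The SacI site (GAGCTC) starts at position 54.
SacI cuts after base 5 of each site (before the last base), so after position 58.
MluI sites (ACGCGT) start at positions 17, 85.
MluI cuts after the first base of each site, so after positions 17, 85.
Combined cut positions: 17, 58, 85.
Linear molecule, 3 cuts → 4 fragments:
  1–17 → 17 bp
  18–58 → 41 bp
  59–85 → 27 bp
  86–259 → 174 bp
Sorted largest to smallest: 174, 41, 27, 17 bp.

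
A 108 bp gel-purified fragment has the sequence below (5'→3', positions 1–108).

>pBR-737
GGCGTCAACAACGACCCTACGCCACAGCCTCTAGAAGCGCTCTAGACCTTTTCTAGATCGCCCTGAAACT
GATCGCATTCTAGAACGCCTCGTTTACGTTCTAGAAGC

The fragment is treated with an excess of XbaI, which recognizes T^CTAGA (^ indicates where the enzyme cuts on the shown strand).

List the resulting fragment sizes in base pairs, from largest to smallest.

XbaI sites (TCTAGA) start at positions 30, 41, 52, 79, 100.
XbaI cuts after the first base of each site, so after positions 30, 41, 52, 79, 100.
Linear molecule, 5 cuts → 6 fragments:
  1–30 → 30 bp
  31–41 → 11 bp
  42–52 → 11 bp
  53–79 → 27 bp
  80–100 → 21 bp
  101–108 → 8 bp
Sorted largest to smallest: 30, 27, 21, 11, 11, 8 bp.

30, 27, 21, 11, 11, 8 bp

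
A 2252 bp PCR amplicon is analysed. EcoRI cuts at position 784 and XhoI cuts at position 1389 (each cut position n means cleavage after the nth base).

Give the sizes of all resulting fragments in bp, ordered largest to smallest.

Combined cut positions (sorted): 784, 1389.
Linear molecule, 2 cuts → 3 fragments:
  784 − 0 = 784 bp
  1389 − 784 = 605 bp
  2252 − 1389 = 863 bp
Sorted largest to smallest: 863, 784, 605 bp.

863, 784, 605 bp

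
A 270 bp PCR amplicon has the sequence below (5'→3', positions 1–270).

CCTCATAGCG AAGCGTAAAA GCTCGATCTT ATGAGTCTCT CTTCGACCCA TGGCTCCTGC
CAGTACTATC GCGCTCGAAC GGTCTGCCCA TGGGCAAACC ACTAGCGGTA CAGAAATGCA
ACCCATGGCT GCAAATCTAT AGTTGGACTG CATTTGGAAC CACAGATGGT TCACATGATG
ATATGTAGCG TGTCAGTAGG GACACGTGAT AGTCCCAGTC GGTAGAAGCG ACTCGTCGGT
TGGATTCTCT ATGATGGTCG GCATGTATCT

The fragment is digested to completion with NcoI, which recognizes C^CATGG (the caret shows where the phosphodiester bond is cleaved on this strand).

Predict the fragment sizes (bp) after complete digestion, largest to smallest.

147, 48, 40, 35 bp

NcoI sites (CCATGG) start at positions 48, 88, 123.
NcoI cuts after the first base of each site, so after positions 48, 88, 123.
Linear molecule, 3 cuts → 4 fragments:
  1–48 → 48 bp
  49–88 → 40 bp
  89–123 → 35 bp
  124–270 → 147 bp
Sorted largest to smallest: 147, 48, 40, 35 bp.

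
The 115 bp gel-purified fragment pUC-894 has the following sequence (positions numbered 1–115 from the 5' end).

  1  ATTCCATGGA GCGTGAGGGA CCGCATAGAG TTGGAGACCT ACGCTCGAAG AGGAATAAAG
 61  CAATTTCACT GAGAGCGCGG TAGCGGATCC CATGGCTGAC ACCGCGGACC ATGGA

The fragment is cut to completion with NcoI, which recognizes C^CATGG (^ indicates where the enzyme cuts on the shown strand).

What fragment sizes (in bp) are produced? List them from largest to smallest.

NcoI sites (CCATGG) start at positions 4, 90, 109.
NcoI cuts after the first base of each site, so after positions 4, 90, 109.
Linear molecule, 3 cuts → 4 fragments:
  1–4 → 4 bp
  5–90 → 86 bp
  91–109 → 19 bp
  110–115 → 6 bp
Sorted largest to smallest: 86, 19, 6, 4 bp.

86, 19, 6, 4 bp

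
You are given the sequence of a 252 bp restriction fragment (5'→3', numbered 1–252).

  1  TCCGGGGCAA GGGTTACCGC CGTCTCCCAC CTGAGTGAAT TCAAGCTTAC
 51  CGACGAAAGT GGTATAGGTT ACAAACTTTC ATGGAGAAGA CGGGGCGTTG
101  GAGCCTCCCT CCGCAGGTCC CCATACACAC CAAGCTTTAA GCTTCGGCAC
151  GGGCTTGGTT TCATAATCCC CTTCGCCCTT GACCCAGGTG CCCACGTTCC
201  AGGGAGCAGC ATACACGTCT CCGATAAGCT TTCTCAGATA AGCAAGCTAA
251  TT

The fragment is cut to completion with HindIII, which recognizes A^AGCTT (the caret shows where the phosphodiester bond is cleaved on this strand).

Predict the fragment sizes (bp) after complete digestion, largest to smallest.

89, 87, 43, 26, 7 bp

HindIII sites (AAGCTT) start at positions 43, 132, 139, 226.
HindIII cuts after the first base of each site, so after positions 43, 132, 139, 226.
Linear molecule, 4 cuts → 5 fragments:
  1–43 → 43 bp
  44–132 → 89 bp
  133–139 → 7 bp
  140–226 → 87 bp
  227–252 → 26 bp
Sorted largest to smallest: 89, 87, 43, 26, 7 bp.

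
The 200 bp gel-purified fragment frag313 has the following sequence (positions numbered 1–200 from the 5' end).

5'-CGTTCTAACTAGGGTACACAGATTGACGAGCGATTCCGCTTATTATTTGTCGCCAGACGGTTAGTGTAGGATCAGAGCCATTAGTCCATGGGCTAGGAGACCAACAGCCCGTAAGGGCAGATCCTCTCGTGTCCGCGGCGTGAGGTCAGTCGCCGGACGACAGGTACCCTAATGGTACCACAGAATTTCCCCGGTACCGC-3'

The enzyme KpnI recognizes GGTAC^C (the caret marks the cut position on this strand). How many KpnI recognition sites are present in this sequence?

GGTACC occurs starting at positions 163, 174, 193.
KpnI cuts at 3 sites.

3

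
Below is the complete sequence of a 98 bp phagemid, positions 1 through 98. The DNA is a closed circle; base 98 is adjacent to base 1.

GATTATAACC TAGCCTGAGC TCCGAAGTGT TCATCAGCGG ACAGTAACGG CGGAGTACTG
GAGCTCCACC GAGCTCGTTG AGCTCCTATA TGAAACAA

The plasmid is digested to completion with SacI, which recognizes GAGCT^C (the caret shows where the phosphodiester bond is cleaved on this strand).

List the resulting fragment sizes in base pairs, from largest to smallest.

SacI sites (GAGCTC) start at positions 17, 61, 71, 80.
SacI cuts after base 5 of each site (before the last base), so after positions 21, 65, 75, 84.
Circular molecule, 4 cuts → 4 fragments:
  22–65 → 44 bp
  66–75 → 10 bp
  76–84 → 9 bp
  85–98 then 1–21 → 14 + 21 = 35 bp
Sorted largest to smallest: 44, 35, 10, 9 bp.

44, 35, 10, 9 bp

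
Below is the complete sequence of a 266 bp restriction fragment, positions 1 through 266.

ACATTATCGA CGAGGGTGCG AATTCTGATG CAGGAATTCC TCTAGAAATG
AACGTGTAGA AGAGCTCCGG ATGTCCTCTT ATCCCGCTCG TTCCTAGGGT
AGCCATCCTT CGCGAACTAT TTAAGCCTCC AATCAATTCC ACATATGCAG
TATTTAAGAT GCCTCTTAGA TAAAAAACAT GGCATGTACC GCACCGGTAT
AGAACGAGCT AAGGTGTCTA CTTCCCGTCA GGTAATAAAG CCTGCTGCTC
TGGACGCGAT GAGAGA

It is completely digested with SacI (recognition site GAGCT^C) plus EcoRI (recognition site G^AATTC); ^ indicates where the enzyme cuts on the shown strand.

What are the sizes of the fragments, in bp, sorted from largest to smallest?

The SacI site (GAGCTC) starts at position 62.
SacI cuts after base 5 of each site (before the last base), so after position 66.
EcoRI sites (GAATTC) start at positions 20, 34.
EcoRI cuts after the first base of each site, so after positions 20, 34.
Combined cut positions: 20, 34, 66.
Linear molecule, 3 cuts → 4 fragments:
  1–20 → 20 bp
  21–34 → 14 bp
  35–66 → 32 bp
  67–266 → 200 bp
Sorted largest to smallest: 200, 32, 20, 14 bp.

200, 32, 20, 14 bp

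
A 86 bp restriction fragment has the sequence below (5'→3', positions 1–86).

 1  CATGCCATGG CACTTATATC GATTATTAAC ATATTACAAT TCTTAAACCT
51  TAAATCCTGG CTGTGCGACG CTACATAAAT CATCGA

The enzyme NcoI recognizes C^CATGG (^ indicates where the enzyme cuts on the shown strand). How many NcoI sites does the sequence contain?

1

CCATGG occurs starting at position 5.
NcoI cuts at 1 site.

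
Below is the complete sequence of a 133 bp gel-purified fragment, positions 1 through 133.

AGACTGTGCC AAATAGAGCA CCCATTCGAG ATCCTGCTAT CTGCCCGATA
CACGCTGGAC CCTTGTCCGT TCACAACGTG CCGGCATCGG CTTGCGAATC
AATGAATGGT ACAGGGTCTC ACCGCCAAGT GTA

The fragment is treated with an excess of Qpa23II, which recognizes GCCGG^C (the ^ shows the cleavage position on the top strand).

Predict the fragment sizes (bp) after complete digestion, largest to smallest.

The Qpa23II site (GCCGGC) starts at position 80.
Qpa23II cuts after base 5 of each site (before the last base), so after position 84.
Linear molecule, 1 cut → 2 fragments:
  1–84 → 84 bp
  85–133 → 49 bp
Sorted largest to smallest: 84, 49 bp.

84, 49 bp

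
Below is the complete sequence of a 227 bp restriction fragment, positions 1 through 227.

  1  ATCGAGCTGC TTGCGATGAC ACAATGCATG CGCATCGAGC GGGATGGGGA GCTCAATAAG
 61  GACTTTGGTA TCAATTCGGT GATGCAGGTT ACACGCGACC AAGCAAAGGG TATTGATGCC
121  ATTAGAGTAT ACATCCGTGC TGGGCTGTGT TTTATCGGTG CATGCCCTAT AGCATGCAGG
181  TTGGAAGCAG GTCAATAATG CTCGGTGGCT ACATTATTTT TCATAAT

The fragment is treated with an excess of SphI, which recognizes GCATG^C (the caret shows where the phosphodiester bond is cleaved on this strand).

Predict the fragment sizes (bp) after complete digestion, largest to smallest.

134, 51, 30, 12 bp

SphI sites (GCATGC) start at positions 26, 160, 172.
SphI cuts after base 5 of each site (before the last base), so after positions 30, 164, 176.
Linear molecule, 3 cuts → 4 fragments:
  1–30 → 30 bp
  31–164 → 134 bp
  165–176 → 12 bp
  177–227 → 51 bp
Sorted largest to smallest: 134, 51, 30, 12 bp.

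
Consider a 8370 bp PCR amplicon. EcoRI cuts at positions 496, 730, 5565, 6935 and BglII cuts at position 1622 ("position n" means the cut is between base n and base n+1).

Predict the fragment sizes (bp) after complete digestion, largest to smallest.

Combined cut positions (sorted): 496, 730, 1622, 5565, 6935.
Linear molecule, 5 cuts → 6 fragments:
  496 − 0 = 496 bp
  730 − 496 = 234 bp
  1622 − 730 = 892 bp
  5565 − 1622 = 3943 bp
  6935 − 5565 = 1370 bp
  8370 − 6935 = 1435 bp
Sorted largest to smallest: 3943, 1435, 1370, 892, 496, 234 bp.

3943, 1435, 1370, 892, 496, 234 bp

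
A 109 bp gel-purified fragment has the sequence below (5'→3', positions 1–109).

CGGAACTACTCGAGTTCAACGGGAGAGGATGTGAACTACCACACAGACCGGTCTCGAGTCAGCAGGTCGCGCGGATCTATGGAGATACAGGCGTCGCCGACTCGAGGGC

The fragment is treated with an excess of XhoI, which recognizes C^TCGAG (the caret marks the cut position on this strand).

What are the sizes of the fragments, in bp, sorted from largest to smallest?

XhoI sites (CTCGAG) start at positions 9, 53, 101.
XhoI cuts after the first base of each site, so after positions 9, 53, 101.
Linear molecule, 3 cuts → 4 fragments:
  1–9 → 9 bp
  10–53 → 44 bp
  54–101 → 48 bp
  102–109 → 8 bp
Sorted largest to smallest: 48, 44, 9, 8 bp.

48, 44, 9, 8 bp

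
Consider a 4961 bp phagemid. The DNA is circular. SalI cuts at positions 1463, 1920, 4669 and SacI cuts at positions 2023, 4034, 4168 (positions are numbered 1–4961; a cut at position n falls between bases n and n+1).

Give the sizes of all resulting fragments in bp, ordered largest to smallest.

Combined cut positions (sorted): 1463, 1920, 2023, 4034, 4168, 4669.
Circular molecule, 6 cuts → 6 fragments:
  1920 − 1463 = 457 bp
  2023 − 1920 = 103 bp
  4034 − 2023 = 2011 bp
  4168 − 4034 = 134 bp
  4669 − 4168 = 501 bp
  wrap: 4961 − 4669 + 1463 = 1755 bp
Sorted largest to smallest: 2011, 1755, 501, 457, 134, 103 bp.

2011, 1755, 501, 457, 134, 103 bp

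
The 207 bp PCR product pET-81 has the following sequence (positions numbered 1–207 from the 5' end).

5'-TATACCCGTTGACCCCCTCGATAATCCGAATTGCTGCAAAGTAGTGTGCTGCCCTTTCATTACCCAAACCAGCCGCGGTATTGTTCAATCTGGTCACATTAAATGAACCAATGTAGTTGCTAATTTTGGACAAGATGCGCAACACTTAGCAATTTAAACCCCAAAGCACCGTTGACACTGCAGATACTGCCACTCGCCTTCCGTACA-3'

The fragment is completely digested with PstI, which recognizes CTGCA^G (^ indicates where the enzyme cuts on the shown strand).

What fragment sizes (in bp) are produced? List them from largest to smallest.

182, 25 bp

The PstI site (CTGCAG) starts at position 178.
PstI cuts after base 5 of each site (before the last base), so after position 182.
Linear molecule, 1 cut → 2 fragments:
  1–182 → 182 bp
  183–207 → 25 bp
Sorted largest to smallest: 182, 25 bp.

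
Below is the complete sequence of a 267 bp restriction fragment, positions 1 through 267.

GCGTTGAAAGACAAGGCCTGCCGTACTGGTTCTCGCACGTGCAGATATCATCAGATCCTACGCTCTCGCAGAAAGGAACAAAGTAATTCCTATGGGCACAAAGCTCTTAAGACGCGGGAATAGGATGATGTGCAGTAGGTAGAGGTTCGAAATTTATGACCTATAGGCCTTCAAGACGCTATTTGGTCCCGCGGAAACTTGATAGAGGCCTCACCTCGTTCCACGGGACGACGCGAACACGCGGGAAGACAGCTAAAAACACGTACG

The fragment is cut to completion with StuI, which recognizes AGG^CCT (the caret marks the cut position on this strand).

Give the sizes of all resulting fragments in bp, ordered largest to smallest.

StuI sites (AGGCCT) start at positions 14, 165, 206.
StuI cuts after base 3 of each site, so after positions 16, 167, 208.
Linear molecule, 3 cuts → 4 fragments:
  1–16 → 16 bp
  17–167 → 151 bp
  168–208 → 41 bp
  209–267 → 59 bp
Sorted largest to smallest: 151, 59, 41, 16 bp.

151, 59, 41, 16 bp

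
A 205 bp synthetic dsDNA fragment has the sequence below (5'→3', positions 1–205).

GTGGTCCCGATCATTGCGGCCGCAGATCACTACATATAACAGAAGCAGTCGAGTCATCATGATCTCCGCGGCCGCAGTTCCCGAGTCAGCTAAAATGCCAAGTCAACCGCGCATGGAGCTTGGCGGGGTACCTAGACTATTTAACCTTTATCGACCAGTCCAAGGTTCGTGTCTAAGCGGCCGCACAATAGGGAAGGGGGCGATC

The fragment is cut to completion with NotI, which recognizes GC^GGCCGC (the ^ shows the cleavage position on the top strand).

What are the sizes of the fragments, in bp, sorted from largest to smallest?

109, 52, 27, 17 bp

NotI sites (GCGGCCGC) start at positions 16, 68, 177.
NotI cuts after base 2 of each site, so after positions 17, 69, 178.
Linear molecule, 3 cuts → 4 fragments:
  1–17 → 17 bp
  18–69 → 52 bp
  70–178 → 109 bp
  179–205 → 27 bp
Sorted largest to smallest: 109, 52, 27, 17 bp.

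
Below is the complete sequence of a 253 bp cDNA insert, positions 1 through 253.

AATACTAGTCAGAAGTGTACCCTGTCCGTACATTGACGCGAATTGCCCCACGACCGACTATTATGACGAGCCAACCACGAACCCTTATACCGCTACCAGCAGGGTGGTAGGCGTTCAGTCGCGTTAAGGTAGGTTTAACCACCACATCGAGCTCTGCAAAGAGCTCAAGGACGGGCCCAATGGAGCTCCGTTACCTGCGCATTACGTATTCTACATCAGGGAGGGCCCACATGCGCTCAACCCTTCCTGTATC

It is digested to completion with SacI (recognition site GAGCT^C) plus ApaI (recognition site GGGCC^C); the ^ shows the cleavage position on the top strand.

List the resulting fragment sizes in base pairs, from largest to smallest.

153, 40, 26, 12, 12, 10 bp

SacI sites (GAGCTC) start at positions 149, 161, 183.
SacI cuts after base 5 of each site (before the last base), so after positions 153, 165, 187.
ApaI sites (GGGCCC) start at positions 173, 223.
ApaI cuts after base 5 of each site (before the last base), so after positions 177, 227.
Combined cut positions: 153, 165, 177, 187, 227.
Linear molecule, 5 cuts → 6 fragments:
  1–153 → 153 bp
  154–165 → 12 bp
  166–177 → 12 bp
  178–187 → 10 bp
  188–227 → 40 bp
  228–253 → 26 bp
Sorted largest to smallest: 153, 40, 26, 12, 12, 10 bp.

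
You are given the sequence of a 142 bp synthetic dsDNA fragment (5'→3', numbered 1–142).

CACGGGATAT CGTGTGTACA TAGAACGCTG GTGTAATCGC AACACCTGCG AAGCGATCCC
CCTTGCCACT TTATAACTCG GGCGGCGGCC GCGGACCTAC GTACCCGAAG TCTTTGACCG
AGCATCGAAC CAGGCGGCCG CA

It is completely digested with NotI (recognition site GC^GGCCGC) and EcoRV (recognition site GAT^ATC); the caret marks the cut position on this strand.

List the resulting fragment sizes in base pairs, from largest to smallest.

78, 49, 8, 7 bp

NotI sites (GCGGCCGC) start at positions 85, 134.
NotI cuts after base 2 of each site, so after positions 86, 135.
The EcoRV site (GATATC) starts at position 6.
EcoRV cuts after base 3 of each site, so after position 8.
Combined cut positions: 8, 86, 135.
Linear molecule, 3 cuts → 4 fragments:
  1–8 → 8 bp
  9–86 → 78 bp
  87–135 → 49 bp
  136–142 → 7 bp
Sorted largest to smallest: 78, 49, 8, 7 bp.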